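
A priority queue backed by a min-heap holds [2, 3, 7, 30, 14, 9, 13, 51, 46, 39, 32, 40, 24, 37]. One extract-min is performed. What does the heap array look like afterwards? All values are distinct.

remove root 2; move last element 37 to root → [37, 3, 7, 30, 14, 9, 13, 51, 46, 39, 32, 40, 24]
37 vs smaller child 3 at index 1, swap → [3, 37, 7, 30, 14, 9, 13, 51, 46, 39, 32, 40, 24]
37 vs smaller child 14 at index 4, swap → [3, 14, 7, 30, 37, 9, 13, 51, 46, 39, 32, 40, 24]
37 vs smaller child 32 at index 10, swap → [3, 14, 7, 30, 32, 9, 13, 51, 46, 39, 37, 40, 24]

[3, 14, 7, 30, 32, 9, 13, 51, 46, 39, 37, 40, 24]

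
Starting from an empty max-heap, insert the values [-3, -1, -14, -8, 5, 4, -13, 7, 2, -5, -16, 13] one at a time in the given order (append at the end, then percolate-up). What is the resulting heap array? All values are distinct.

Insert -3:
  append -3 at index 0 → [-3] (no swap needed)
Insert -1:
  append -1 at index 1 → [-3, -1]
  -1 > parent -3 at index 0, swap → [-1, -3]
Insert -14:
  append -14 at index 2 → [-1, -3, -14] (no swap needed)
Insert -8:
  append -8 at index 3 → [-1, -3, -14, -8] (no swap needed)
Insert 5:
  append 5 at index 4 → [-1, -3, -14, -8, 5]
  5 > parent -3 at index 1, swap → [-1, 5, -14, -8, -3]
  5 > parent -1 at index 0, swap → [5, -1, -14, -8, -3]
Insert 4:
  append 4 at index 5 → [5, -1, -14, -8, -3, 4]
  4 > parent -14 at index 2, swap → [5, -1, 4, -8, -3, -14]
Insert -13:
  append -13 at index 6 → [5, -1, 4, -8, -3, -14, -13] (no swap needed)
Insert 7:
  append 7 at index 7 → [5, -1, 4, -8, -3, -14, -13, 7]
  7 > parent -8 at index 3, swap → [5, -1, 4, 7, -3, -14, -13, -8]
  7 > parent -1 at index 1, swap → [5, 7, 4, -1, -3, -14, -13, -8]
  7 > parent 5 at index 0, swap → [7, 5, 4, -1, -3, -14, -13, -8]
Insert 2:
  append 2 at index 8 → [7, 5, 4, -1, -3, -14, -13, -8, 2]
  2 > parent -1 at index 3, swap → [7, 5, 4, 2, -3, -14, -13, -8, -1]
Insert -5:
  append -5 at index 9 → [7, 5, 4, 2, -3, -14, -13, -8, -1, -5] (no swap needed)
Insert -16:
  append -16 at index 10 → [7, 5, 4, 2, -3, -14, -13, -8, -1, -5, -16] (no swap needed)
Insert 13:
  append 13 at index 11 → [7, 5, 4, 2, -3, -14, -13, -8, -1, -5, -16, 13]
  13 > parent -14 at index 5, swap → [7, 5, 4, 2, -3, 13, -13, -8, -1, -5, -16, -14]
  13 > parent 4 at index 2, swap → [7, 5, 13, 2, -3, 4, -13, -8, -1, -5, -16, -14]
  13 > parent 7 at index 0, swap → [13, 5, 7, 2, -3, 4, -13, -8, -1, -5, -16, -14]

[13, 5, 7, 2, -3, 4, -13, -8, -1, -5, -16, -14]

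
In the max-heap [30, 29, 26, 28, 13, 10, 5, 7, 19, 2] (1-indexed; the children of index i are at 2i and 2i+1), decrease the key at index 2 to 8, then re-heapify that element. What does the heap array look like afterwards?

[30, 28, 26, 19, 13, 10, 5, 7, 8, 2]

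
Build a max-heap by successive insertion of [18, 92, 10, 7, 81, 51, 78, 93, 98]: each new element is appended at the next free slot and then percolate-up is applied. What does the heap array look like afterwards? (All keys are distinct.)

[98, 93, 78, 92, 18, 10, 51, 7, 81]

Insert 18:
  append 18 at index 0 → [18] (no swap needed)
Insert 92:
  append 92 at index 1 → [18, 92]
  92 > parent 18 at index 0, swap → [92, 18]
Insert 10:
  append 10 at index 2 → [92, 18, 10] (no swap needed)
Insert 7:
  append 7 at index 3 → [92, 18, 10, 7] (no swap needed)
Insert 81:
  append 81 at index 4 → [92, 18, 10, 7, 81]
  81 > parent 18 at index 1, swap → [92, 81, 10, 7, 18]
Insert 51:
  append 51 at index 5 → [92, 81, 10, 7, 18, 51]
  51 > parent 10 at index 2, swap → [92, 81, 51, 7, 18, 10]
Insert 78:
  append 78 at index 6 → [92, 81, 51, 7, 18, 10, 78]
  78 > parent 51 at index 2, swap → [92, 81, 78, 7, 18, 10, 51]
Insert 93:
  append 93 at index 7 → [92, 81, 78, 7, 18, 10, 51, 93]
  93 > parent 7 at index 3, swap → [92, 81, 78, 93, 18, 10, 51, 7]
  93 > parent 81 at index 1, swap → [92, 93, 78, 81, 18, 10, 51, 7]
  93 > parent 92 at index 0, swap → [93, 92, 78, 81, 18, 10, 51, 7]
Insert 98:
  append 98 at index 8 → [93, 92, 78, 81, 18, 10, 51, 7, 98]
  98 > parent 81 at index 3, swap → [93, 92, 78, 98, 18, 10, 51, 7, 81]
  98 > parent 92 at index 1, swap → [93, 98, 78, 92, 18, 10, 51, 7, 81]
  98 > parent 93 at index 0, swap → [98, 93, 78, 92, 18, 10, 51, 7, 81]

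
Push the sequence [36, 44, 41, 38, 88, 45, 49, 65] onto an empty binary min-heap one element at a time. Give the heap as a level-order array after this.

[36, 38, 41, 44, 88, 45, 49, 65]

Insert 36:
  append 36 at index 0 → [36] (no swap needed)
Insert 44:
  append 44 at index 1 → [36, 44] (no swap needed)
Insert 41:
  append 41 at index 2 → [36, 44, 41] (no swap needed)
Insert 38:
  append 38 at index 3 → [36, 44, 41, 38]
  38 < parent 44 at index 1, swap → [36, 38, 41, 44]
Insert 88:
  append 88 at index 4 → [36, 38, 41, 44, 88] (no swap needed)
Insert 45:
  append 45 at index 5 → [36, 38, 41, 44, 88, 45] (no swap needed)
Insert 49:
  append 49 at index 6 → [36, 38, 41, 44, 88, 45, 49] (no swap needed)
Insert 65:
  append 65 at index 7 → [36, 38, 41, 44, 88, 45, 49, 65] (no swap needed)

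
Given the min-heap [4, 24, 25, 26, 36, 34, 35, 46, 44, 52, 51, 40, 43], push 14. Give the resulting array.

append 14 at index 13 → [4, 24, 25, 26, 36, 34, 35, 46, 44, 52, 51, 40, 43, 14]
14 < parent 35 at index 6, swap → [4, 24, 25, 26, 36, 34, 14, 46, 44, 52, 51, 40, 43, 35]
14 < parent 25 at index 2, swap → [4, 24, 14, 26, 36, 34, 25, 46, 44, 52, 51, 40, 43, 35]

[4, 24, 14, 26, 36, 34, 25, 46, 44, 52, 51, 40, 43, 35]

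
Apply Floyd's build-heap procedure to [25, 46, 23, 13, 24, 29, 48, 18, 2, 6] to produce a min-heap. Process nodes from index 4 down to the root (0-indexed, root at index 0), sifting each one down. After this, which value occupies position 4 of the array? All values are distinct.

sift down from index 4:
  24 vs only child 6 at index 9, swap → [25, 46, 23, 13, 6, 29, 48, 18, 2, 24]
sift down from index 3:
  13 vs smaller child 2 at index 8, swap → [25, 46, 23, 2, 6, 29, 48, 18, 13, 24]
sift down from index 2: already satisfies heap property
sift down from index 1:
  46 vs smaller child 2 at index 3, swap → [25, 2, 23, 46, 6, 29, 48, 18, 13, 24]
  46 vs smaller child 13 at index 8, swap → [25, 2, 23, 13, 6, 29, 48, 18, 46, 24]
sift down from index 0:
  25 vs smaller child 2 at index 1, swap → [2, 25, 23, 13, 6, 29, 48, 18, 46, 24]
  25 vs smaller child 6 at index 4, swap → [2, 6, 23, 13, 25, 29, 48, 18, 46, 24]
  25 vs only child 24 at index 9, swap → [2, 6, 23, 13, 24, 29, 48, 18, 46, 25]
resulting array: [2, 6, 23, 13, 24, 29, 48, 18, 46, 25]

24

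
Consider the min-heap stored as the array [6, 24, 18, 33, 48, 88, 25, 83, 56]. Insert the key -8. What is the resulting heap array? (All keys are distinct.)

append -8 at index 9 → [6, 24, 18, 33, 48, 88, 25, 83, 56, -8]
-8 < parent 48 at index 4, swap → [6, 24, 18, 33, -8, 88, 25, 83, 56, 48]
-8 < parent 24 at index 1, swap → [6, -8, 18, 33, 24, 88, 25, 83, 56, 48]
-8 < parent 6 at index 0, swap → [-8, 6, 18, 33, 24, 88, 25, 83, 56, 48]

[-8, 6, 18, 33, 24, 88, 25, 83, 56, 48]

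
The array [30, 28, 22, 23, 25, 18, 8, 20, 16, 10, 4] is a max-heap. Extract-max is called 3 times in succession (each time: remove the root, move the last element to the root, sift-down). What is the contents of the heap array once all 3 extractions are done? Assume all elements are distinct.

[23, 20, 22, 16, 10, 18, 8, 4]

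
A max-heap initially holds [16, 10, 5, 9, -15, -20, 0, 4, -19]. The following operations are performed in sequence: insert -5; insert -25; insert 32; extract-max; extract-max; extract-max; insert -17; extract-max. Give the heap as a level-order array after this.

[5, 4, 0, -15, -5, -20, -17, -25, -19]

insert -5:
  append -5 at index 9 → [16, 10, 5, 9, -15, -20, 0, 4, -19, -5]
  -5 > parent -15 at index 4, swap → [16, 10, 5, 9, -5, -20, 0, 4, -19, -15]
insert -25:
  append -25 at index 10 → [16, 10, 5, 9, -5, -20, 0, 4, -19, -15, -25] (no swap needed)
insert 32:
  append 32 at index 11 → [16, 10, 5, 9, -5, -20, 0, 4, -19, -15, -25, 32]
  32 > parent -20 at index 5, swap → [16, 10, 5, 9, -5, 32, 0, 4, -19, -15, -25, -20]
  32 > parent 5 at index 2, swap → [16, 10, 32, 9, -5, 5, 0, 4, -19, -15, -25, -20]
  32 > parent 16 at index 0, swap → [32, 10, 16, 9, -5, 5, 0, 4, -19, -15, -25, -20]
extract-max → returns 32:
  remove root 32; move last element -20 to root → [-20, 10, 16, 9, -5, 5, 0, 4, -19, -15, -25]
  -20 vs larger child 16 at index 2, swap → [16, 10, -20, 9, -5, 5, 0, 4, -19, -15, -25]
  -20 vs larger child 5 at index 5, swap → [16, 10, 5, 9, -5, -20, 0, 4, -19, -15, -25]
extract-max → returns 16:
  remove root 16; move last element -25 to root → [-25, 10, 5, 9, -5, -20, 0, 4, -19, -15]
  -25 vs larger child 10 at index 1, swap → [10, -25, 5, 9, -5, -20, 0, 4, -19, -15]
  -25 vs larger child 9 at index 3, swap → [10, 9, 5, -25, -5, -20, 0, 4, -19, -15]
  -25 vs larger child 4 at index 7, swap → [10, 9, 5, 4, -5, -20, 0, -25, -19, -15]
extract-max → returns 10:
  remove root 10; move last element -15 to root → [-15, 9, 5, 4, -5, -20, 0, -25, -19]
  -15 vs larger child 9 at index 1, swap → [9, -15, 5, 4, -5, -20, 0, -25, -19]
  -15 vs larger child 4 at index 3, swap → [9, 4, 5, -15, -5, -20, 0, -25, -19]
insert -17:
  append -17 at index 9 → [9, 4, 5, -15, -5, -20, 0, -25, -19, -17] (no swap needed)
extract-max → returns 9:
  remove root 9; move last element -17 to root → [-17, 4, 5, -15, -5, -20, 0, -25, -19]
  -17 vs larger child 5 at index 2, swap → [5, 4, -17, -15, -5, -20, 0, -25, -19]
  -17 vs larger child 0 at index 6, swap → [5, 4, 0, -15, -5, -20, -17, -25, -19]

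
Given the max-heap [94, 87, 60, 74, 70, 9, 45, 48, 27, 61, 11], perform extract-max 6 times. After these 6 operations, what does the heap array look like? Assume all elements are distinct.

[48, 27, 45, 11, 9]

extract-max #1 returns 94:
  remove root 94; move last element 11 to root → [11, 87, 60, 74, 70, 9, 45, 48, 27, 61]
  11 vs larger child 87 at index 1, swap → [87, 11, 60, 74, 70, 9, 45, 48, 27, 61]
  11 vs larger child 74 at index 3, swap → [87, 74, 60, 11, 70, 9, 45, 48, 27, 61]
  11 vs larger child 48 at index 7, swap → [87, 74, 60, 48, 70, 9, 45, 11, 27, 61]
extract-max #2 returns 87:
  remove root 87; move last element 61 to root → [61, 74, 60, 48, 70, 9, 45, 11, 27]
  61 vs larger child 74 at index 1, swap → [74, 61, 60, 48, 70, 9, 45, 11, 27]
  61 vs larger child 70 at index 4, swap → [74, 70, 60, 48, 61, 9, 45, 11, 27]
extract-max #3 returns 74:
  remove root 74; move last element 27 to root → [27, 70, 60, 48, 61, 9, 45, 11]
  27 vs larger child 70 at index 1, swap → [70, 27, 60, 48, 61, 9, 45, 11]
  27 vs larger child 61 at index 4, swap → [70, 61, 60, 48, 27, 9, 45, 11]
extract-max #4 returns 70:
  remove root 70; move last element 11 to root → [11, 61, 60, 48, 27, 9, 45]
  11 vs larger child 61 at index 1, swap → [61, 11, 60, 48, 27, 9, 45]
  11 vs larger child 48 at index 3, swap → [61, 48, 60, 11, 27, 9, 45]
extract-max #5 returns 61:
  remove root 61; move last element 45 to root → [45, 48, 60, 11, 27, 9]
  45 vs larger child 60 at index 2, swap → [60, 48, 45, 11, 27, 9]
extract-max #6 returns 60:
  remove root 60; move last element 9 to root → [9, 48, 45, 11, 27]
  9 vs larger child 48 at index 1, swap → [48, 9, 45, 11, 27]
  9 vs larger child 27 at index 4, swap → [48, 27, 45, 11, 9]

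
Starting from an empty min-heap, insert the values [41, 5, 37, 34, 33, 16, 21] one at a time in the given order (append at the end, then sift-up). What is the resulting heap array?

[5, 33, 16, 41, 34, 37, 21]

Insert 41:
  append 41 at index 0 → [41] (no swap needed)
Insert 5:
  append 5 at index 1 → [41, 5]
  5 < parent 41 at index 0, swap → [5, 41]
Insert 37:
  append 37 at index 2 → [5, 41, 37] (no swap needed)
Insert 34:
  append 34 at index 3 → [5, 41, 37, 34]
  34 < parent 41 at index 1, swap → [5, 34, 37, 41]
Insert 33:
  append 33 at index 4 → [5, 34, 37, 41, 33]
  33 < parent 34 at index 1, swap → [5, 33, 37, 41, 34]
Insert 16:
  append 16 at index 5 → [5, 33, 37, 41, 34, 16]
  16 < parent 37 at index 2, swap → [5, 33, 16, 41, 34, 37]
Insert 21:
  append 21 at index 6 → [5, 33, 16, 41, 34, 37, 21] (no swap needed)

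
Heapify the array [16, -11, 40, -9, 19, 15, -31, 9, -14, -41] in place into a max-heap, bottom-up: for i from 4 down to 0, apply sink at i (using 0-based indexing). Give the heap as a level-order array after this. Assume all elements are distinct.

[40, 19, 16, 9, -11, 15, -31, -9, -14, -41]

sift down from index 4: already satisfies heap property
sift down from index 3:
  -9 vs larger child 9 at index 7, swap → [16, -11, 40, 9, 19, 15, -31, -9, -14, -41]
sift down from index 2: already satisfies heap property
sift down from index 1:
  -11 vs larger child 19 at index 4, swap → [16, 19, 40, 9, -11, 15, -31, -9, -14, -41]
sift down from index 0:
  16 vs larger child 40 at index 2, swap → [40, 19, 16, 9, -11, 15, -31, -9, -14, -41]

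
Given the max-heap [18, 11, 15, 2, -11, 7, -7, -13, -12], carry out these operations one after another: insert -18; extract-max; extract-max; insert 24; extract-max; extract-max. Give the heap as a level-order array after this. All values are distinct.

[7, 2, -7, -12, -11, -18, -13]

insert -18:
  append -18 at index 9 → [18, 11, 15, 2, -11, 7, -7, -13, -12, -18] (no swap needed)
extract-max → returns 18:
  remove root 18; move last element -18 to root → [-18, 11, 15, 2, -11, 7, -7, -13, -12]
  -18 vs larger child 15 at index 2, swap → [15, 11, -18, 2, -11, 7, -7, -13, -12]
  -18 vs larger child 7 at index 5, swap → [15, 11, 7, 2, -11, -18, -7, -13, -12]
extract-max → returns 15:
  remove root 15; move last element -12 to root → [-12, 11, 7, 2, -11, -18, -7, -13]
  -12 vs larger child 11 at index 1, swap → [11, -12, 7, 2, -11, -18, -7, -13]
  -12 vs larger child 2 at index 3, swap → [11, 2, 7, -12, -11, -18, -7, -13]
insert 24:
  append 24 at index 8 → [11, 2, 7, -12, -11, -18, -7, -13, 24]
  24 > parent -12 at index 3, swap → [11, 2, 7, 24, -11, -18, -7, -13, -12]
  24 > parent 2 at index 1, swap → [11, 24, 7, 2, -11, -18, -7, -13, -12]
  24 > parent 11 at index 0, swap → [24, 11, 7, 2, -11, -18, -7, -13, -12]
extract-max → returns 24:
  remove root 24; move last element -12 to root → [-12, 11, 7, 2, -11, -18, -7, -13]
  -12 vs larger child 11 at index 1, swap → [11, -12, 7, 2, -11, -18, -7, -13]
  -12 vs larger child 2 at index 3, swap → [11, 2, 7, -12, -11, -18, -7, -13]
extract-max → returns 11:
  remove root 11; move last element -13 to root → [-13, 2, 7, -12, -11, -18, -7]
  -13 vs larger child 7 at index 2, swap → [7, 2, -13, -12, -11, -18, -7]
  -13 vs larger child -7 at index 6, swap → [7, 2, -7, -12, -11, -18, -13]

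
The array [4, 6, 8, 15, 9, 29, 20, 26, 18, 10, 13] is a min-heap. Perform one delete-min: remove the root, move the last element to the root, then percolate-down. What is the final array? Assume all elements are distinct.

remove root 4; move last element 13 to root → [13, 6, 8, 15, 9, 29, 20, 26, 18, 10]
13 vs smaller child 6 at index 1, swap → [6, 13, 8, 15, 9, 29, 20, 26, 18, 10]
13 vs smaller child 9 at index 4, swap → [6, 9, 8, 15, 13, 29, 20, 26, 18, 10]
13 vs only child 10 at index 9, swap → [6, 9, 8, 15, 10, 29, 20, 26, 18, 13]

[6, 9, 8, 15, 10, 29, 20, 26, 18, 13]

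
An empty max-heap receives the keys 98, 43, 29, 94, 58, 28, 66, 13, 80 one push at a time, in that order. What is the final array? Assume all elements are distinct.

Insert 98:
  append 98 at index 0 → [98] (no swap needed)
Insert 43:
  append 43 at index 1 → [98, 43] (no swap needed)
Insert 29:
  append 29 at index 2 → [98, 43, 29] (no swap needed)
Insert 94:
  append 94 at index 3 → [98, 43, 29, 94]
  94 > parent 43 at index 1, swap → [98, 94, 29, 43]
Insert 58:
  append 58 at index 4 → [98, 94, 29, 43, 58] (no swap needed)
Insert 28:
  append 28 at index 5 → [98, 94, 29, 43, 58, 28] (no swap needed)
Insert 66:
  append 66 at index 6 → [98, 94, 29, 43, 58, 28, 66]
  66 > parent 29 at index 2, swap → [98, 94, 66, 43, 58, 28, 29]
Insert 13:
  append 13 at index 7 → [98, 94, 66, 43, 58, 28, 29, 13] (no swap needed)
Insert 80:
  append 80 at index 8 → [98, 94, 66, 43, 58, 28, 29, 13, 80]
  80 > parent 43 at index 3, swap → [98, 94, 66, 80, 58, 28, 29, 13, 43]

[98, 94, 66, 80, 58, 28, 29, 13, 43]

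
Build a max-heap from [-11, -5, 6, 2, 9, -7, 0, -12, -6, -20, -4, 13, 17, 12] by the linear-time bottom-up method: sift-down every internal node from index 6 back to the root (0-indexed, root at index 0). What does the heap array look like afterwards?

sift down from index 6:
  0 vs only child 12 at index 13, swap → [-11, -5, 6, 2, 9, -7, 12, -12, -6, -20, -4, 13, 17, 0]
sift down from index 5:
  -7 vs larger child 17 at index 12, swap → [-11, -5, 6, 2, 9, 17, 12, -12, -6, -20, -4, 13, -7, 0]
sift down from index 4: already satisfies heap property
sift down from index 3: already satisfies heap property
sift down from index 2:
  6 vs larger child 17 at index 5, swap → [-11, -5, 17, 2, 9, 6, 12, -12, -6, -20, -4, 13, -7, 0]
  6 vs larger child 13 at index 11, swap → [-11, -5, 17, 2, 9, 13, 12, -12, -6, -20, -4, 6, -7, 0]
sift down from index 1:
  -5 vs larger child 9 at index 4, swap → [-11, 9, 17, 2, -5, 13, 12, -12, -6, -20, -4, 6, -7, 0]
  -5 vs larger child -4 at index 10, swap → [-11, 9, 17, 2, -4, 13, 12, -12, -6, -20, -5, 6, -7, 0]
sift down from index 0:
  -11 vs larger child 17 at index 2, swap → [17, 9, -11, 2, -4, 13, 12, -12, -6, -20, -5, 6, -7, 0]
  -11 vs larger child 13 at index 5, swap → [17, 9, 13, 2, -4, -11, 12, -12, -6, -20, -5, 6, -7, 0]
  -11 vs larger child 6 at index 11, swap → [17, 9, 13, 2, -4, 6, 12, -12, -6, -20, -5, -11, -7, 0]

[17, 9, 13, 2, -4, 6, 12, -12, -6, -20, -5, -11, -7, 0]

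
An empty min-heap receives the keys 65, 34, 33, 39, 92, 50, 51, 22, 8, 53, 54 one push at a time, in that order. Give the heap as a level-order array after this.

[8, 22, 34, 33, 53, 50, 51, 65, 39, 92, 54]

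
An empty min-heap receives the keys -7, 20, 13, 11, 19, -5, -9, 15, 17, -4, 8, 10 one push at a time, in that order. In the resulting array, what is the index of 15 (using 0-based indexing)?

Insert -7:
  append -7 at index 0 → [-7] (no swap needed)
Insert 20:
  append 20 at index 1 → [-7, 20] (no swap needed)
Insert 13:
  append 13 at index 2 → [-7, 20, 13] (no swap needed)
Insert 11:
  append 11 at index 3 → [-7, 20, 13, 11]
  11 < parent 20 at index 1, swap → [-7, 11, 13, 20]
Insert 19:
  append 19 at index 4 → [-7, 11, 13, 20, 19] (no swap needed)
Insert -5:
  append -5 at index 5 → [-7, 11, 13, 20, 19, -5]
  -5 < parent 13 at index 2, swap → [-7, 11, -5, 20, 19, 13]
Insert -9:
  append -9 at index 6 → [-7, 11, -5, 20, 19, 13, -9]
  -9 < parent -5 at index 2, swap → [-7, 11, -9, 20, 19, 13, -5]
  -9 < parent -7 at index 0, swap → [-9, 11, -7, 20, 19, 13, -5]
Insert 15:
  append 15 at index 7 → [-9, 11, -7, 20, 19, 13, -5, 15]
  15 < parent 20 at index 3, swap → [-9, 11, -7, 15, 19, 13, -5, 20]
Insert 17:
  append 17 at index 8 → [-9, 11, -7, 15, 19, 13, -5, 20, 17] (no swap needed)
Insert -4:
  append -4 at index 9 → [-9, 11, -7, 15, 19, 13, -5, 20, 17, -4]
  -4 < parent 19 at index 4, swap → [-9, 11, -7, 15, -4, 13, -5, 20, 17, 19]
  -4 < parent 11 at index 1, swap → [-9, -4, -7, 15, 11, 13, -5, 20, 17, 19]
Insert 8:
  append 8 at index 10 → [-9, -4, -7, 15, 11, 13, -5, 20, 17, 19, 8]
  8 < parent 11 at index 4, swap → [-9, -4, -7, 15, 8, 13, -5, 20, 17, 19, 11]
Insert 10:
  append 10 at index 11 → [-9, -4, -7, 15, 8, 13, -5, 20, 17, 19, 11, 10]
  10 < parent 13 at index 5, swap → [-9, -4, -7, 15, 8, 10, -5, 20, 17, 19, 11, 13]
resulting array: [-9, -4, -7, 15, 8, 10, -5, 20, 17, 19, 11, 13]

3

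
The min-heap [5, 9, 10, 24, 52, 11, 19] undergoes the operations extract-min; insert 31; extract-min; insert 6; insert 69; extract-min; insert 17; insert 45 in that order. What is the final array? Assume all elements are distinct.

extract-min → returns 5:
  remove root 5; move last element 19 to root → [19, 9, 10, 24, 52, 11]
  19 vs smaller child 9 at index 1, swap → [9, 19, 10, 24, 52, 11]
insert 31:
  append 31 at index 6 → [9, 19, 10, 24, 52, 11, 31] (no swap needed)
extract-min → returns 9:
  remove root 9; move last element 31 to root → [31, 19, 10, 24, 52, 11]
  31 vs smaller child 10 at index 2, swap → [10, 19, 31, 24, 52, 11]
  31 vs only child 11 at index 5, swap → [10, 19, 11, 24, 52, 31]
insert 6:
  append 6 at index 6 → [10, 19, 11, 24, 52, 31, 6]
  6 < parent 11 at index 2, swap → [10, 19, 6, 24, 52, 31, 11]
  6 < parent 10 at index 0, swap → [6, 19, 10, 24, 52, 31, 11]
insert 69:
  append 69 at index 7 → [6, 19, 10, 24, 52, 31, 11, 69] (no swap needed)
extract-min → returns 6:
  remove root 6; move last element 69 to root → [69, 19, 10, 24, 52, 31, 11]
  69 vs smaller child 10 at index 2, swap → [10, 19, 69, 24, 52, 31, 11]
  69 vs smaller child 11 at index 6, swap → [10, 19, 11, 24, 52, 31, 69]
insert 17:
  append 17 at index 7 → [10, 19, 11, 24, 52, 31, 69, 17]
  17 < parent 24 at index 3, swap → [10, 19, 11, 17, 52, 31, 69, 24]
  17 < parent 19 at index 1, swap → [10, 17, 11, 19, 52, 31, 69, 24]
insert 45:
  append 45 at index 8 → [10, 17, 11, 19, 52, 31, 69, 24, 45] (no swap needed)

[10, 17, 11, 19, 52, 31, 69, 24, 45]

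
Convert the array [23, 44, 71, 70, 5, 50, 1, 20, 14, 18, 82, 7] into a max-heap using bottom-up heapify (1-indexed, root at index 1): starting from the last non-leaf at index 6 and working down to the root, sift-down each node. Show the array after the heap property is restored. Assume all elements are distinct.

sift down from index 6: already satisfies heap property
sift down from index 5:
  5 vs larger child 82 at index 11, swap → [23, 44, 71, 70, 82, 50, 1, 20, 14, 18, 5, 7]
sift down from index 4: already satisfies heap property
sift down from index 3: already satisfies heap property
sift down from index 2:
  44 vs larger child 82 at index 5, swap → [23, 82, 71, 70, 44, 50, 1, 20, 14, 18, 5, 7]
sift down from index 1:
  23 vs larger child 82 at index 2, swap → [82, 23, 71, 70, 44, 50, 1, 20, 14, 18, 5, 7]
  23 vs larger child 70 at index 4, swap → [82, 70, 71, 23, 44, 50, 1, 20, 14, 18, 5, 7]

[82, 70, 71, 23, 44, 50, 1, 20, 14, 18, 5, 7]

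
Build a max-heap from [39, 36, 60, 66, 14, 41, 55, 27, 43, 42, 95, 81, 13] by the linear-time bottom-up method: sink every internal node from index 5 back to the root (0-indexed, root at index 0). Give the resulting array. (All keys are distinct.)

[95, 66, 81, 43, 42, 60, 55, 27, 39, 36, 14, 41, 13]

sift down from index 5:
  41 vs larger child 81 at index 11, swap → [39, 36, 60, 66, 14, 81, 55, 27, 43, 42, 95, 41, 13]
sift down from index 4:
  14 vs larger child 95 at index 10, swap → [39, 36, 60, 66, 95, 81, 55, 27, 43, 42, 14, 41, 13]
sift down from index 3: already satisfies heap property
sift down from index 2:
  60 vs larger child 81 at index 5, swap → [39, 36, 81, 66, 95, 60, 55, 27, 43, 42, 14, 41, 13]
sift down from index 1:
  36 vs larger child 95 at index 4, swap → [39, 95, 81, 66, 36, 60, 55, 27, 43, 42, 14, 41, 13]
  36 vs larger child 42 at index 9, swap → [39, 95, 81, 66, 42, 60, 55, 27, 43, 36, 14, 41, 13]
sift down from index 0:
  39 vs larger child 95 at index 1, swap → [95, 39, 81, 66, 42, 60, 55, 27, 43, 36, 14, 41, 13]
  39 vs larger child 66 at index 3, swap → [95, 66, 81, 39, 42, 60, 55, 27, 43, 36, 14, 41, 13]
  39 vs larger child 43 at index 8, swap → [95, 66, 81, 43, 42, 60, 55, 27, 39, 36, 14, 41, 13]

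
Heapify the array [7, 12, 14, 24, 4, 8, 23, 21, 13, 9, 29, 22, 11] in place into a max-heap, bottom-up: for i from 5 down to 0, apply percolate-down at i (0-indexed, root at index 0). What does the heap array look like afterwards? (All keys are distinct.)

[29, 24, 23, 21, 12, 22, 14, 7, 13, 9, 4, 8, 11]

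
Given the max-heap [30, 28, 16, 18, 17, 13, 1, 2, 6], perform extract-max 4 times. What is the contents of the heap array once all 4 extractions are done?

[16, 6, 13, 1, 2]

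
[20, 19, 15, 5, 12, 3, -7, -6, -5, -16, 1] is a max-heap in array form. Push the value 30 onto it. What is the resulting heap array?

append 30 at index 11 → [20, 19, 15, 5, 12, 3, -7, -6, -5, -16, 1, 30]
30 > parent 3 at index 5, swap → [20, 19, 15, 5, 12, 30, -7, -6, -5, -16, 1, 3]
30 > parent 15 at index 2, swap → [20, 19, 30, 5, 12, 15, -7, -6, -5, -16, 1, 3]
30 > parent 20 at index 0, swap → [30, 19, 20, 5, 12, 15, -7, -6, -5, -16, 1, 3]

[30, 19, 20, 5, 12, 15, -7, -6, -5, -16, 1, 3]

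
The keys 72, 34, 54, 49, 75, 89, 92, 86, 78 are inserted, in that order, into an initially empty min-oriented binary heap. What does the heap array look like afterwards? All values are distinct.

[34, 49, 54, 72, 75, 89, 92, 86, 78]

Insert 72:
  append 72 at index 0 → [72] (no swap needed)
Insert 34:
  append 34 at index 1 → [72, 34]
  34 < parent 72 at index 0, swap → [34, 72]
Insert 54:
  append 54 at index 2 → [34, 72, 54] (no swap needed)
Insert 49:
  append 49 at index 3 → [34, 72, 54, 49]
  49 < parent 72 at index 1, swap → [34, 49, 54, 72]
Insert 75:
  append 75 at index 4 → [34, 49, 54, 72, 75] (no swap needed)
Insert 89:
  append 89 at index 5 → [34, 49, 54, 72, 75, 89] (no swap needed)
Insert 92:
  append 92 at index 6 → [34, 49, 54, 72, 75, 89, 92] (no swap needed)
Insert 86:
  append 86 at index 7 → [34, 49, 54, 72, 75, 89, 92, 86] (no swap needed)
Insert 78:
  append 78 at index 8 → [34, 49, 54, 72, 75, 89, 92, 86, 78] (no swap needed)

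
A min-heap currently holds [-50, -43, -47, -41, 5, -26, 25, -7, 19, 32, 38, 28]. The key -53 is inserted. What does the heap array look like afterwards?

[-53, -43, -50, -41, 5, -47, 25, -7, 19, 32, 38, 28, -26]

append -53 at index 12 → [-50, -43, -47, -41, 5, -26, 25, -7, 19, 32, 38, 28, -53]
-53 < parent -26 at index 5, swap → [-50, -43, -47, -41, 5, -53, 25, -7, 19, 32, 38, 28, -26]
-53 < parent -47 at index 2, swap → [-50, -43, -53, -41, 5, -47, 25, -7, 19, 32, 38, 28, -26]
-53 < parent -50 at index 0, swap → [-53, -43, -50, -41, 5, -47, 25, -7, 19, 32, 38, 28, -26]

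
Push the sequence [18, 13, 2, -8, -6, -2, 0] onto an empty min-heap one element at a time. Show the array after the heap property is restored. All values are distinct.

Insert 18:
  append 18 at index 0 → [18] (no swap needed)
Insert 13:
  append 13 at index 1 → [18, 13]
  13 < parent 18 at index 0, swap → [13, 18]
Insert 2:
  append 2 at index 2 → [13, 18, 2]
  2 < parent 13 at index 0, swap → [2, 18, 13]
Insert -8:
  append -8 at index 3 → [2, 18, 13, -8]
  -8 < parent 18 at index 1, swap → [2, -8, 13, 18]
  -8 < parent 2 at index 0, swap → [-8, 2, 13, 18]
Insert -6:
  append -6 at index 4 → [-8, 2, 13, 18, -6]
  -6 < parent 2 at index 1, swap → [-8, -6, 13, 18, 2]
Insert -2:
  append -2 at index 5 → [-8, -6, 13, 18, 2, -2]
  -2 < parent 13 at index 2, swap → [-8, -6, -2, 18, 2, 13]
Insert 0:
  append 0 at index 6 → [-8, -6, -2, 18, 2, 13, 0] (no swap needed)

[-8, -6, -2, 18, 2, 13, 0]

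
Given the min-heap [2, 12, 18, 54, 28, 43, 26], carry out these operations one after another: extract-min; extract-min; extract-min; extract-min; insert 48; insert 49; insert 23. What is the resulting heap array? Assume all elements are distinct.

[23, 48, 28, 54, 49, 43]

extract-min → returns 2:
  remove root 2; move last element 26 to root → [26, 12, 18, 54, 28, 43]
  26 vs smaller child 12 at index 1, swap → [12, 26, 18, 54, 28, 43]
extract-min → returns 12:
  remove root 12; move last element 43 to root → [43, 26, 18, 54, 28]
  43 vs smaller child 18 at index 2, swap → [18, 26, 43, 54, 28]
extract-min → returns 18:
  remove root 18; move last element 28 to root → [28, 26, 43, 54]
  28 vs smaller child 26 at index 1, swap → [26, 28, 43, 54]
extract-min → returns 26:
  remove root 26; move last element 54 to root → [54, 28, 43]
  54 vs smaller child 28 at index 1, swap → [28, 54, 43]
insert 48:
  append 48 at index 3 → [28, 54, 43, 48]
  48 < parent 54 at index 1, swap → [28, 48, 43, 54]
insert 49:
  append 49 at index 4 → [28, 48, 43, 54, 49] (no swap needed)
insert 23:
  append 23 at index 5 → [28, 48, 43, 54, 49, 23]
  23 < parent 43 at index 2, swap → [28, 48, 23, 54, 49, 43]
  23 < parent 28 at index 0, swap → [23, 48, 28, 54, 49, 43]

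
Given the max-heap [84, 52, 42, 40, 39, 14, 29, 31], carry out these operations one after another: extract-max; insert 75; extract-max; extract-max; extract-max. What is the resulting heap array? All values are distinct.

extract-max → returns 84:
  remove root 84; move last element 31 to root → [31, 52, 42, 40, 39, 14, 29]
  31 vs larger child 52 at index 1, swap → [52, 31, 42, 40, 39, 14, 29]
  31 vs larger child 40 at index 3, swap → [52, 40, 42, 31, 39, 14, 29]
insert 75:
  append 75 at index 7 → [52, 40, 42, 31, 39, 14, 29, 75]
  75 > parent 31 at index 3, swap → [52, 40, 42, 75, 39, 14, 29, 31]
  75 > parent 40 at index 1, swap → [52, 75, 42, 40, 39, 14, 29, 31]
  75 > parent 52 at index 0, swap → [75, 52, 42, 40, 39, 14, 29, 31]
extract-max → returns 75:
  remove root 75; move last element 31 to root → [31, 52, 42, 40, 39, 14, 29]
  31 vs larger child 52 at index 1, swap → [52, 31, 42, 40, 39, 14, 29]
  31 vs larger child 40 at index 3, swap → [52, 40, 42, 31, 39, 14, 29]
extract-max → returns 52:
  remove root 52; move last element 29 to root → [29, 40, 42, 31, 39, 14]
  29 vs larger child 42 at index 2, swap → [42, 40, 29, 31, 39, 14]
extract-max → returns 42:
  remove root 42; move last element 14 to root → [14, 40, 29, 31, 39]
  14 vs larger child 40 at index 1, swap → [40, 14, 29, 31, 39]
  14 vs larger child 39 at index 4, swap → [40, 39, 29, 31, 14]

[40, 39, 29, 31, 14]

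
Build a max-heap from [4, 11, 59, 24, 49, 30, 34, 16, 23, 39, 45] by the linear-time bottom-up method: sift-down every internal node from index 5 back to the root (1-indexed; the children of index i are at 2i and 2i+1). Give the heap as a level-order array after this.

[59, 49, 34, 24, 45, 30, 4, 16, 23, 39, 11]

sift down from index 5: already satisfies heap property
sift down from index 4: already satisfies heap property
sift down from index 3: already satisfies heap property
sift down from index 2:
  11 vs larger child 49 at index 5, swap → [4, 49, 59, 24, 11, 30, 34, 16, 23, 39, 45]
  11 vs larger child 45 at index 11, swap → [4, 49, 59, 24, 45, 30, 34, 16, 23, 39, 11]
sift down from index 1:
  4 vs larger child 59 at index 3, swap → [59, 49, 4, 24, 45, 30, 34, 16, 23, 39, 11]
  4 vs larger child 34 at index 7, swap → [59, 49, 34, 24, 45, 30, 4, 16, 23, 39, 11]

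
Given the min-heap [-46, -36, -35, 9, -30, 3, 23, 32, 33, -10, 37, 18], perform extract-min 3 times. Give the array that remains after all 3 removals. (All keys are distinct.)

extract-min #1 returns -46:
  remove root -46; move last element 18 to root → [18, -36, -35, 9, -30, 3, 23, 32, 33, -10, 37]
  18 vs smaller child -36 at index 1, swap → [-36, 18, -35, 9, -30, 3, 23, 32, 33, -10, 37]
  18 vs smaller child -30 at index 4, swap → [-36, -30, -35, 9, 18, 3, 23, 32, 33, -10, 37]
  18 vs smaller child -10 at index 9, swap → [-36, -30, -35, 9, -10, 3, 23, 32, 33, 18, 37]
extract-min #2 returns -36:
  remove root -36; move last element 37 to root → [37, -30, -35, 9, -10, 3, 23, 32, 33, 18]
  37 vs smaller child -35 at index 2, swap → [-35, -30, 37, 9, -10, 3, 23, 32, 33, 18]
  37 vs smaller child 3 at index 5, swap → [-35, -30, 3, 9, -10, 37, 23, 32, 33, 18]
extract-min #3 returns -35:
  remove root -35; move last element 18 to root → [18, -30, 3, 9, -10, 37, 23, 32, 33]
  18 vs smaller child -30 at index 1, swap → [-30, 18, 3, 9, -10, 37, 23, 32, 33]
  18 vs smaller child -10 at index 4, swap → [-30, -10, 3, 9, 18, 37, 23, 32, 33]

[-30, -10, 3, 9, 18, 37, 23, 32, 33]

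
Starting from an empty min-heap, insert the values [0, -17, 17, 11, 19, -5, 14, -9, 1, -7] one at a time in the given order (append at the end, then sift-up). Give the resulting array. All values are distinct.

[-17, -9, -5, 0, -7, 17, 14, 11, 1, 19]

Insert 0:
  append 0 at index 0 → [0] (no swap needed)
Insert -17:
  append -17 at index 1 → [0, -17]
  -17 < parent 0 at index 0, swap → [-17, 0]
Insert 17:
  append 17 at index 2 → [-17, 0, 17] (no swap needed)
Insert 11:
  append 11 at index 3 → [-17, 0, 17, 11] (no swap needed)
Insert 19:
  append 19 at index 4 → [-17, 0, 17, 11, 19] (no swap needed)
Insert -5:
  append -5 at index 5 → [-17, 0, 17, 11, 19, -5]
  -5 < parent 17 at index 2, swap → [-17, 0, -5, 11, 19, 17]
Insert 14:
  append 14 at index 6 → [-17, 0, -5, 11, 19, 17, 14] (no swap needed)
Insert -9:
  append -9 at index 7 → [-17, 0, -5, 11, 19, 17, 14, -9]
  -9 < parent 11 at index 3, swap → [-17, 0, -5, -9, 19, 17, 14, 11]
  -9 < parent 0 at index 1, swap → [-17, -9, -5, 0, 19, 17, 14, 11]
Insert 1:
  append 1 at index 8 → [-17, -9, -5, 0, 19, 17, 14, 11, 1] (no swap needed)
Insert -7:
  append -7 at index 9 → [-17, -9, -5, 0, 19, 17, 14, 11, 1, -7]
  -7 < parent 19 at index 4, swap → [-17, -9, -5, 0, -7, 17, 14, 11, 1, 19]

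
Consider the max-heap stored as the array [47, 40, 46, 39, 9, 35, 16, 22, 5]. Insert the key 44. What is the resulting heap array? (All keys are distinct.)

[47, 44, 46, 39, 40, 35, 16, 22, 5, 9]

append 44 at index 9 → [47, 40, 46, 39, 9, 35, 16, 22, 5, 44]
44 > parent 9 at index 4, swap → [47, 40, 46, 39, 44, 35, 16, 22, 5, 9]
44 > parent 40 at index 1, swap → [47, 44, 46, 39, 40, 35, 16, 22, 5, 9]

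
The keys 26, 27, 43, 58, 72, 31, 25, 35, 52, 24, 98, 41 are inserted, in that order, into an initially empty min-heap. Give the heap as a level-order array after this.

Insert 26:
  append 26 at index 0 → [26] (no swap needed)
Insert 27:
  append 27 at index 1 → [26, 27] (no swap needed)
Insert 43:
  append 43 at index 2 → [26, 27, 43] (no swap needed)
Insert 58:
  append 58 at index 3 → [26, 27, 43, 58] (no swap needed)
Insert 72:
  append 72 at index 4 → [26, 27, 43, 58, 72] (no swap needed)
Insert 31:
  append 31 at index 5 → [26, 27, 43, 58, 72, 31]
  31 < parent 43 at index 2, swap → [26, 27, 31, 58, 72, 43]
Insert 25:
  append 25 at index 6 → [26, 27, 31, 58, 72, 43, 25]
  25 < parent 31 at index 2, swap → [26, 27, 25, 58, 72, 43, 31]
  25 < parent 26 at index 0, swap → [25, 27, 26, 58, 72, 43, 31]
Insert 35:
  append 35 at index 7 → [25, 27, 26, 58, 72, 43, 31, 35]
  35 < parent 58 at index 3, swap → [25, 27, 26, 35, 72, 43, 31, 58]
Insert 52:
  append 52 at index 8 → [25, 27, 26, 35, 72, 43, 31, 58, 52] (no swap needed)
Insert 24:
  append 24 at index 9 → [25, 27, 26, 35, 72, 43, 31, 58, 52, 24]
  24 < parent 72 at index 4, swap → [25, 27, 26, 35, 24, 43, 31, 58, 52, 72]
  24 < parent 27 at index 1, swap → [25, 24, 26, 35, 27, 43, 31, 58, 52, 72]
  24 < parent 25 at index 0, swap → [24, 25, 26, 35, 27, 43, 31, 58, 52, 72]
Insert 98:
  append 98 at index 10 → [24, 25, 26, 35, 27, 43, 31, 58, 52, 72, 98] (no swap needed)
Insert 41:
  append 41 at index 11 → [24, 25, 26, 35, 27, 43, 31, 58, 52, 72, 98, 41]
  41 < parent 43 at index 5, swap → [24, 25, 26, 35, 27, 41, 31, 58, 52, 72, 98, 43]

[24, 25, 26, 35, 27, 41, 31, 58, 52, 72, 98, 43]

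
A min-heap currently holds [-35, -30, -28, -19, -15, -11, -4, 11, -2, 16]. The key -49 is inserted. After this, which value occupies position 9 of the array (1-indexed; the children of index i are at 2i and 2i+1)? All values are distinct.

-2

append -49 at index 11 → [-35, -30, -28, -19, -15, -11, -4, 11, -2, 16, -49]
-49 < parent -15 at index 5, swap → [-35, -30, -28, -19, -49, -11, -4, 11, -2, 16, -15]
-49 < parent -30 at index 2, swap → [-35, -49, -28, -19, -30, -11, -4, 11, -2, 16, -15]
-49 < parent -35 at index 1, swap → [-49, -35, -28, -19, -30, -11, -4, 11, -2, 16, -15]
resulting array: [-49, -35, -28, -19, -30, -11, -4, 11, -2, 16, -15]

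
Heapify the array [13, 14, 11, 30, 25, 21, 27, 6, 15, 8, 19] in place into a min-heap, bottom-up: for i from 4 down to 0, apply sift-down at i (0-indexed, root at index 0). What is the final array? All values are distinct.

[6, 8, 11, 14, 13, 21, 27, 30, 15, 25, 19]

sift down from index 4:
  25 vs smaller child 8 at index 9, swap → [13, 14, 11, 30, 8, 21, 27, 6, 15, 25, 19]
sift down from index 3:
  30 vs smaller child 6 at index 7, swap → [13, 14, 11, 6, 8, 21, 27, 30, 15, 25, 19]
sift down from index 2: already satisfies heap property
sift down from index 1:
  14 vs smaller child 6 at index 3, swap → [13, 6, 11, 14, 8, 21, 27, 30, 15, 25, 19]
sift down from index 0:
  13 vs smaller child 6 at index 1, swap → [6, 13, 11, 14, 8, 21, 27, 30, 15, 25, 19]
  13 vs smaller child 8 at index 4, swap → [6, 8, 11, 14, 13, 21, 27, 30, 15, 25, 19]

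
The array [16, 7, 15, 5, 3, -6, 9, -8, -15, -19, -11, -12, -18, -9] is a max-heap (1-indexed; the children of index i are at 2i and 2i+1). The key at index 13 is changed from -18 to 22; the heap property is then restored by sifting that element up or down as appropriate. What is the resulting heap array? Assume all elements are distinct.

[22, 7, 16, 5, 3, 15, 9, -8, -15, -19, -11, -12, -6, -9]

set index 13 from -18 to 22 → [16, 7, 15, 5, 3, -6, 9, -8, -15, -19, -11, -12, 22, -9]
22 > parent -6 at index 6, swap → [16, 7, 15, 5, 3, 22, 9, -8, -15, -19, -11, -12, -6, -9]
22 > parent 15 at index 3, swap → [16, 7, 22, 5, 3, 15, 9, -8, -15, -19, -11, -12, -6, -9]
22 > parent 16 at index 1, swap → [22, 7, 16, 5, 3, 15, 9, -8, -15, -19, -11, -12, -6, -9]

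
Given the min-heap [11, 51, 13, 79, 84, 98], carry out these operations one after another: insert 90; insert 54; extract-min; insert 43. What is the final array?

[13, 43, 79, 51, 84, 98, 90, 54]

insert 90:
  append 90 at index 6 → [11, 51, 13, 79, 84, 98, 90] (no swap needed)
insert 54:
  append 54 at index 7 → [11, 51, 13, 79, 84, 98, 90, 54]
  54 < parent 79 at index 3, swap → [11, 51, 13, 54, 84, 98, 90, 79]
extract-min → returns 11:
  remove root 11; move last element 79 to root → [79, 51, 13, 54, 84, 98, 90]
  79 vs smaller child 13 at index 2, swap → [13, 51, 79, 54, 84, 98, 90]
insert 43:
  append 43 at index 7 → [13, 51, 79, 54, 84, 98, 90, 43]
  43 < parent 54 at index 3, swap → [13, 51, 79, 43, 84, 98, 90, 54]
  43 < parent 51 at index 1, swap → [13, 43, 79, 51, 84, 98, 90, 54]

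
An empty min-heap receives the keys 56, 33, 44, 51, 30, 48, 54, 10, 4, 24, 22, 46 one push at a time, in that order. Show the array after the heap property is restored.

[4, 10, 44, 30, 22, 46, 54, 56, 33, 51, 24, 48]

Insert 56:
  append 56 at index 0 → [56] (no swap needed)
Insert 33:
  append 33 at index 1 → [56, 33]
  33 < parent 56 at index 0, swap → [33, 56]
Insert 44:
  append 44 at index 2 → [33, 56, 44] (no swap needed)
Insert 51:
  append 51 at index 3 → [33, 56, 44, 51]
  51 < parent 56 at index 1, swap → [33, 51, 44, 56]
Insert 30:
  append 30 at index 4 → [33, 51, 44, 56, 30]
  30 < parent 51 at index 1, swap → [33, 30, 44, 56, 51]
  30 < parent 33 at index 0, swap → [30, 33, 44, 56, 51]
Insert 48:
  append 48 at index 5 → [30, 33, 44, 56, 51, 48] (no swap needed)
Insert 54:
  append 54 at index 6 → [30, 33, 44, 56, 51, 48, 54] (no swap needed)
Insert 10:
  append 10 at index 7 → [30, 33, 44, 56, 51, 48, 54, 10]
  10 < parent 56 at index 3, swap → [30, 33, 44, 10, 51, 48, 54, 56]
  10 < parent 33 at index 1, swap → [30, 10, 44, 33, 51, 48, 54, 56]
  10 < parent 30 at index 0, swap → [10, 30, 44, 33, 51, 48, 54, 56]
Insert 4:
  append 4 at index 8 → [10, 30, 44, 33, 51, 48, 54, 56, 4]
  4 < parent 33 at index 3, swap → [10, 30, 44, 4, 51, 48, 54, 56, 33]
  4 < parent 30 at index 1, swap → [10, 4, 44, 30, 51, 48, 54, 56, 33]
  4 < parent 10 at index 0, swap → [4, 10, 44, 30, 51, 48, 54, 56, 33]
Insert 24:
  append 24 at index 9 → [4, 10, 44, 30, 51, 48, 54, 56, 33, 24]
  24 < parent 51 at index 4, swap → [4, 10, 44, 30, 24, 48, 54, 56, 33, 51]
Insert 22:
  append 22 at index 10 → [4, 10, 44, 30, 24, 48, 54, 56, 33, 51, 22]
  22 < parent 24 at index 4, swap → [4, 10, 44, 30, 22, 48, 54, 56, 33, 51, 24]
Insert 46:
  append 46 at index 11 → [4, 10, 44, 30, 22, 48, 54, 56, 33, 51, 24, 46]
  46 < parent 48 at index 5, swap → [4, 10, 44, 30, 22, 46, 54, 56, 33, 51, 24, 48]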